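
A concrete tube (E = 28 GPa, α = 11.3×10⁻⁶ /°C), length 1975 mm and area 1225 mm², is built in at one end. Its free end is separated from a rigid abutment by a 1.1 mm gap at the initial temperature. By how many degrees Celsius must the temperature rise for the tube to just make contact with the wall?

ΔT ≈ 49.3 °C

Contact occurs when the free expansion equals the gap: αΔT L = 1.1 mm.
ΔT = 1.1 / (11.3×10⁻⁶ × 1975) = 49.29 °C.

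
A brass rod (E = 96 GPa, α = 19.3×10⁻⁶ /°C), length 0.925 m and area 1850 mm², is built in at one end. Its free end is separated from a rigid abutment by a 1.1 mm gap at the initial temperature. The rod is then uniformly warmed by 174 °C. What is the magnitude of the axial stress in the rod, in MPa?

σ ≈ 208 MPa (compressive)

If the wall were absent the rod would grow by αΔT L = 19.3×10⁻⁶ × 174 × 925 = 3.106 mm.
This exceeds the 1.1 mm gap, so the wall pushes back. The portion of expansion that must be recovered elastically is δ_free − gap = 3.106 − 1.1 = 2.006 mm.
So σ = E(δ_free − g)/L = 96×10³ × 2.006/925 = 208.2 MPa.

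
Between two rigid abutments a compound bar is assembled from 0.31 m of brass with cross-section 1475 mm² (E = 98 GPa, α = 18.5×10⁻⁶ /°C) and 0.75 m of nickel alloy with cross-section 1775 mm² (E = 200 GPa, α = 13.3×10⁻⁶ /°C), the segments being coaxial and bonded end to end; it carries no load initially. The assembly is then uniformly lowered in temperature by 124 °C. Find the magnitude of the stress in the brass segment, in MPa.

Free thermal contraction of the whole bar: Σ αᵢΔT Lᵢ = 18.5×10⁻⁶×124×310 + 13.3×10⁻⁶×124×750 = 1.948 mm.
The rigid supports impose zero overall length change; the single axial force P common to all segments must satisfy P Σ Lᵢ/(AᵢEᵢ) = δ_free.
The series flexibility is Σ Lᵢ/(AᵢEᵢ) = 310/(1475×98×10³) + 750/(1775×200×10³) = 4.257×10⁻⁶ mm/N.
Hence P = δ_free / Σ(L/AE) = 1.948/4.257×10⁻⁶ = 457.6 kN (tensile).
σ_{brass} = P / A = 457600 / 1475 = 310.2 MPa.

σ ≈ 310 MPa (tensile)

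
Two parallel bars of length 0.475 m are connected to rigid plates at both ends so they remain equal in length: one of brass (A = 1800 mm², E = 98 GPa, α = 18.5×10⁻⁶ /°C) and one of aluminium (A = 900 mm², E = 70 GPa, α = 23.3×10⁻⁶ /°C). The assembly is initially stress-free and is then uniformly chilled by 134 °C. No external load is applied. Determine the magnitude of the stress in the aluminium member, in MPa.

σ ≈ 33.2 MPa (tensile)

Both members must finish at the same length. With the larger α, the aluminium tends to over-contract; the plates restrain it, putting the aluminium in tension and the brass in compression. With no external load the two internal forces are equal and opposite, magnitude P.
Equating the net (thermal + elastic) strains gives |α₁ − α₂|·ΔT = P·[1/(A₁E₁) + 1/(A₂E₂)].
|α₁ − α₂|·ΔT = 4.8×10⁻⁶ × 134 = 0.0006432.
1/(A₁E₁) + 1/(A₂E₂) = 1/(1800×98×10³) + 1/(900×70×10³) = 2.154×10⁻⁸ N⁻¹.
P = 0.0006432 / 2.154×10⁻⁸ = 29860 N = 29.86 kN.
σ_{aluminium} = P/A₂ = 29860/900 = 33.18 MPa, tensile.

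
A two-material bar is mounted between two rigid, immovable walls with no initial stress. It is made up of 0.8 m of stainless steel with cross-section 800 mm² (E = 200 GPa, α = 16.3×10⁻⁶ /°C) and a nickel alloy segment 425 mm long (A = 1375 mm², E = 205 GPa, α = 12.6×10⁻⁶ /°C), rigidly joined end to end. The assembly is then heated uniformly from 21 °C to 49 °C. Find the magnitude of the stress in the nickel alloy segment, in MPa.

σ ≈ 57.6 MPa (compressive)

Free thermal expansion of the whole bar: Σ αᵢΔT Lᵢ = 16.3×10⁻⁶×28×800 + 12.6×10⁻⁶×28×425 = 0.5151 mm.
Since the ends are fixed, an axial force P builds up, equal in every segment, with P · Σ Lᵢ/(AᵢEᵢ) = δ_free.
The series flexibility is Σ Lᵢ/(AᵢEᵢ) = 800/(800×200×10³) + 425/(1375×205×10³) = 6.508×10⁻⁶ mm/N.
Hence P = δ_free / Σ(L/AE) = 0.5151/6.508×10⁻⁶ = 79.15 kN (compressive).
σ_{nickel alloy} = P / A = 79150 / 1375 = 57.56 MPa.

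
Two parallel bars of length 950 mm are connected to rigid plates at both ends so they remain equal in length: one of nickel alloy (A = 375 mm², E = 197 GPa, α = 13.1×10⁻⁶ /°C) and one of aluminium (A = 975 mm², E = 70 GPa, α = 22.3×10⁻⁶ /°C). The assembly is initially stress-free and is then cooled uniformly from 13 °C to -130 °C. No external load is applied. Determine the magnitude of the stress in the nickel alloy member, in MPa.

Equilibrium of a rigid end plate with no external load gives equal and opposite internal forces ±P in the two members. Since α_{aluminium} > α_{nickel alloy}, cooling drives the aluminium into tension and the nickel alloy into compression.
Equating the net (thermal + elastic) strains gives |α₁ − α₂|·ΔT = P·[1/(A₁E₁) + 1/(A₂E₂)].
|α₁ − α₂|·ΔT = 9.2×10⁻⁶ × 143 = 0.001316.
1/(A₁E₁) + 1/(A₂E₂) = 1/(375×197×10³) + 1/(975×70×10³) = 2.819×10⁻⁸ N⁻¹.
P = 0.001316 / 2.819×10⁻⁸ = 46670 N = 46.67 kN.
σ_{nickel alloy} = P/A₁ = 46670/375 = 124.5 MPa, compressive.

σ ≈ 124 MPa (compressive)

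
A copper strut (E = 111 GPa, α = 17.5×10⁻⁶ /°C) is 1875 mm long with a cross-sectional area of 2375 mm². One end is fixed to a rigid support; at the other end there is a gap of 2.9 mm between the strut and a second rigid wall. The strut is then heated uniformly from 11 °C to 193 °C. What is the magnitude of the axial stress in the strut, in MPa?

σ ≈ 182 MPa (compressive)

Unrestrained expansion: δ_free = αΔT L = 17.5×10⁻⁶ × 182 × 1875 = 5.972 mm.
After closing the 2.9 mm clearance, 5.972 − 2.9 = 3.072 mm of expansion remains to be suppressed by the wall.
Compatibility: PL/(AE) = 3.072 mm, so σ = P/A = E × (3.072/1875) = 181.9 MPa.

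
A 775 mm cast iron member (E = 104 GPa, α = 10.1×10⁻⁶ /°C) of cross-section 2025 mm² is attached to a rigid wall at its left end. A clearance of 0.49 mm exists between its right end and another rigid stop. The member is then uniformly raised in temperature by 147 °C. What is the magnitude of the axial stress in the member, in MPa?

Free thermal elongation = αΔT L = 10.1×10⁻⁶ × 147 × 775 = 1.151 mm.
After closing the 0.49 mm clearance, 1.151 − 0.49 = 0.6606 mm of expansion remains to be suppressed by the wall.
That suppressed elongation corresponds to σ = E·Δ/L = 104×10³ × 0.6606/775 = 88.65 MPa.

σ ≈ 88.7 MPa (compressive)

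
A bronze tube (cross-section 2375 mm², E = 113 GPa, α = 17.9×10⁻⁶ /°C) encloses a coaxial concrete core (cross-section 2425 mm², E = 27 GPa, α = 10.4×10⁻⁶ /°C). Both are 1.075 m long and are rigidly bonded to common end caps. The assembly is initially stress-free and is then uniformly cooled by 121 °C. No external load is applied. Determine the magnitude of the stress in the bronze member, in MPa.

σ ≈ 20.1 MPa (tensile)

The bronze has the larger α, so on cooling it would change length more than the concrete if both were free. The rigid plates force a common final length, so the bronze is put into tension and the concrete into compression, with equal and opposite forces P (no external load).
Setting the final lengths equal and cancelling L: (α₁ − α₂)ΔT = P/(A₁E₁) + P/(A₂E₂).
|α₁ − α₂|·ΔT = 7.5×10⁻⁶ × 121 = 0.0009075.
1/(A₁E₁) + 1/(A₂E₂) = 1/(2375×113×10³) + 1/(2425×27×10³) = 1.9×10⁻⁸ N⁻¹.
So P = 0.0009075 / 1.9×10⁻⁸ = 47.77 kN.
σ_{bronze} = P/A₁ = 47770/2375 = 20.11 MPa, tensile.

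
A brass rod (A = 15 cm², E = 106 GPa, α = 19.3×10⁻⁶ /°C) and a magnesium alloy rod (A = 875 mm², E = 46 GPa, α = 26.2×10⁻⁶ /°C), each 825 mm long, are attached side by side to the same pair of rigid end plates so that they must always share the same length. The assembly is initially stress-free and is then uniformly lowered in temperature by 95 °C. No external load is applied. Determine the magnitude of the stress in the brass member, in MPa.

Equilibrium of a rigid end plate with no external load gives equal and opposite internal forces ±P in the two members. Since α_{magnesium alloy} > α_{brass}, cooling drives the magnesium alloy into tension and the brass into compression.
Setting the final lengths equal and cancelling L: (α₁ − α₂)ΔT = P/(A₁E₁) + P/(A₂E₂).
|α₁ − α₂|·ΔT = 6.9×10⁻⁶ × 95 = 0.0006555.
1/(A₁E₁) + 1/(A₂E₂) = 1/(1500×106×10³) + 1/(875×46×10³) = 3.113×10⁻⁸ N⁻¹.
So P = 0.0006555 / 3.113×10⁻⁸ = 21.05 kN.
σ_{brass} = P/A₁ = 21050/1500 = 14.04 MPa, compressive.

σ ≈ 14 MPa (compressive)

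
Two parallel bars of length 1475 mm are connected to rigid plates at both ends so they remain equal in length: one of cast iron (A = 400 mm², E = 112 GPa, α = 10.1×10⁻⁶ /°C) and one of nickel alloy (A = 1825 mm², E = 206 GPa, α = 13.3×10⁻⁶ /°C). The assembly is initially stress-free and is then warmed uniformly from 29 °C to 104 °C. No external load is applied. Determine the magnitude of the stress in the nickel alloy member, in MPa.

σ ≈ 5.26 MPa (compressive)

The nickel alloy has the larger α, so on heating it would change length more than the cast iron if both were free. The rigid plates force a common final length, so the nickel alloy is put into compression and the cast iron into tension, with equal and opposite forces P (no external load).
Setting the final lengths equal and cancelling L: (α₁ − α₂)ΔT = P/(A₁E₁) + P/(A₂E₂).
|α₁ − α₂|·ΔT = 3.2×10⁻⁶ × 75 = 0.00024.
1/(A₁E₁) + 1/(A₂E₂) = 1/(400×112×10³) + 1/(1825×206×10³) = 2.498×10⁻⁸ N⁻¹.
So P = 0.00024 / 2.498×10⁻⁸ = 9.607 kN.
σ_{nickel alloy} = P/A₂ = 9607/1825 = 5.264 MPa, compressive.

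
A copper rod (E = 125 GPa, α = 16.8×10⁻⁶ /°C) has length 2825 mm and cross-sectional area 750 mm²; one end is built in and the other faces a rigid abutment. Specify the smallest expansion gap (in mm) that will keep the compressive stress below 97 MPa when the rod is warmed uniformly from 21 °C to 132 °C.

g ≈ 3.08 mm

Free expansion if unrestrained: δ_free = αΔT L = 16.8×10⁻⁶ × 111 × 2825 = 5.268 mm.
A stress of 97 MPa corresponds to the wall pushing the rod back by σL/E = 97×2825/(125×10³) = 2.192 mm.
The gap must absorb the remainder: g_min = 5.268 − 2.192 = 3.076 mm.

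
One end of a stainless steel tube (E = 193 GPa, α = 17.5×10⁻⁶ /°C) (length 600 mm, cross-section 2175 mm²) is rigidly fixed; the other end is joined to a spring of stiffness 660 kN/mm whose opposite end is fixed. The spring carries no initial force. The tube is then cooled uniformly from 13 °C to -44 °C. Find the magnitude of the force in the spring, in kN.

If the spring were absent the tube would shorten by αΔT L = 17.5×10⁻⁶ × 57 × 600 = 0.5985 mm.
Let P be the tensile force in the spring. The tube extends elastically by PL/(AE) and the spring stretches by P/k; together these equal δ_free.
P [ L/(AE) + 1/k ] = δ_free → P [ 600/(2175×193×10³) + 1/(660×10³) ] = 0.5985.
P = 0.5985 / 2.944×10⁻⁶ = 203300 N.

P ≈ 203 kN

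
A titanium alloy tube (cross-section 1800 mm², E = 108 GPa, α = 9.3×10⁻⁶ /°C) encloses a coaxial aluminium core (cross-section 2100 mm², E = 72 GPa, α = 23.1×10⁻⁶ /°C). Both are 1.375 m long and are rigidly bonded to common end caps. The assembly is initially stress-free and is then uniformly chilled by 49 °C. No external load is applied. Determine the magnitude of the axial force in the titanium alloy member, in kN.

P ≈ 57.5 kN (compressive in the titanium alloy)

The aluminium has the larger α, so on cooling it would change length more than the titanium alloy if both were free. The rigid plates force a common final length, so the aluminium is put into tension and the titanium alloy into compression, with equal and opposite forces P (no external load).
Compatibility of the two members (thermal + elastic change equal): (α₁ − α₂)ΔT = P·[1/(A₁E₁) + 1/(A₂E₂)].
|α₁ − α₂|·ΔT = 13.8×10⁻⁶ × 49 = 0.0006762.
1/(A₁E₁) + 1/(A₂E₂) = 1/(1800×108×10³) + 1/(2100×72×10³) = 1.176×10⁻⁸ N⁻¹.
So P = 0.0006762 / 1.176×10⁻⁸ = 57.51 kN.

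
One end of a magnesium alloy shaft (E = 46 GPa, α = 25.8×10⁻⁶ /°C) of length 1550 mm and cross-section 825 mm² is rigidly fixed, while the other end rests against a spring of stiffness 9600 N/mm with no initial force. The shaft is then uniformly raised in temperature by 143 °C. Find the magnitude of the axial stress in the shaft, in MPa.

If the spring were absent the shaft would lengthen by αΔT L = 25.8×10⁻⁶ × 143 × 1550 = 5.719 mm.
Let P be the compressive force at the spring. The shaft shortens elastically by PL/(AE) and the spring compresses by P/k; together these equal δ_free.
P [ L/(AE) + 1/k ] = δ_free → P [ 1550/(825×46×10³) + 1/(9600) ] = 5.719.
P = 5.719 / 0.000145 = 39440 N.
σ = P/A = 39440/825 = 47.8 MPa.

σ ≈ 47.8 MPa (compressive)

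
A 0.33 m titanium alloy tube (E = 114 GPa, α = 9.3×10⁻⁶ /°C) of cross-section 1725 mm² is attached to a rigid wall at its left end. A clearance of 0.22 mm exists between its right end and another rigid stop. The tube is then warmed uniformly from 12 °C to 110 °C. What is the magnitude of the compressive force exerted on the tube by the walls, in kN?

P ≈ 48.1 kN

If the wall were absent the tube would grow by αΔT L = 9.3×10⁻⁶ × 98 × 330 = 0.3008 mm.
The gap closes (δ_free > 0.22 mm) and the wall then resists a further 0.3008 − 0.22 = 0.08076 mm of expansion.
Compatibility: PL/(AE) = 0.08076 mm, so σ = P/A = E × (0.08076/330) = 27.9 MPa.
Force on the wall = σA = 27.9 × 1725 mm² = 48.13 kN.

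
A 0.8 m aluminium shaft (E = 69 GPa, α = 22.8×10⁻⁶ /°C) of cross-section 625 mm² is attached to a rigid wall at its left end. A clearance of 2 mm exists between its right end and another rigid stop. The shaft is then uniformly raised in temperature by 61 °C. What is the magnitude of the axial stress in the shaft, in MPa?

Unrestrained expansion: δ_free = αΔT L = 22.8×10⁻⁶ × 61 × 800 = 1.113 mm.
Since δ_free = 1.11 mm is less than the 2 mm gap, the shaft never touches the wall. No axial force develops.

σ ≈ 0 MPa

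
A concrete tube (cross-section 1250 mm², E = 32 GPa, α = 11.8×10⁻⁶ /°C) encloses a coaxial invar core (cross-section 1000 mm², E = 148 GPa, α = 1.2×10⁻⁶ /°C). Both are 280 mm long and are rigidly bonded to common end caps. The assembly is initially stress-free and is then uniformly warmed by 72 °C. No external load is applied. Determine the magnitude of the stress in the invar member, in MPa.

Equilibrium of a rigid end plate with no external load gives equal and opposite internal forces ±P in the two members. Since α_{concrete} > α_{invar}, heating drives the concrete into compression and the invar into tension.
Equating the net (thermal + elastic) strains gives |α₁ − α₂|·ΔT = P·[1/(A₁E₁) + 1/(A₂E₂)].
|α₁ − α₂|·ΔT = 10.6×10⁻⁶ × 72 = 0.0007632.
1/(A₁E₁) + 1/(A₂E₂) = 1/(1250×32×10³) + 1/(1000×148×10³) = 3.176×10⁻⁸ N⁻¹.
So P = 0.0007632 / 3.176×10⁻⁸ = 24.03 kN.
σ_{invar} = P/A₂ = 24030/1000 = 24.03 MPa, tensile.

σ ≈ 24 MPa (tensile)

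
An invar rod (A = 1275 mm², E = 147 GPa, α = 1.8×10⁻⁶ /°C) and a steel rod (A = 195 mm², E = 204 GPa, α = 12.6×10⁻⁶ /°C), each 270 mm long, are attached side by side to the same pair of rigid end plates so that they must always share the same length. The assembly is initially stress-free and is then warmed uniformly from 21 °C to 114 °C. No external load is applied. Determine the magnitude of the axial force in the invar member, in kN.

P ≈ 33 kN (tensile in the invar)

Equilibrium of a rigid end plate with no external load gives equal and opposite internal forces ±P in the two members. Since α_{steel} > α_{invar}, heating drives the steel into compression and the invar into tension.
Equating the net (thermal + elastic) strains gives |α₁ − α₂|·ΔT = P·[1/(A₁E₁) + 1/(A₂E₂)].
|α₁ − α₂|·ΔT = 10.8×10⁻⁶ × 93 = 0.001004.
1/(A₁E₁) + 1/(A₂E₂) = 1/(1275×147×10³) + 1/(195×204×10³) = 3.047×10⁻⁸ N⁻¹.
So P = 0.001004 / 3.047×10⁻⁸ = 32.96 kN.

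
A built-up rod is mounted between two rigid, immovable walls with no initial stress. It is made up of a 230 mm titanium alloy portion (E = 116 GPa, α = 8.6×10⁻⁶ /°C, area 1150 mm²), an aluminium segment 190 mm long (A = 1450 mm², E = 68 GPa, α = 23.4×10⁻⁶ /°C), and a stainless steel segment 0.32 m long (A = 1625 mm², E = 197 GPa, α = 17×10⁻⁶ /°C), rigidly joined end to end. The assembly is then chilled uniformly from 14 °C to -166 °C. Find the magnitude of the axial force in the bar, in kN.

P ≈ 459 kN (tensile)

If the supports were absent, the total length change would be Σ αᵢΔT Lᵢ = 8.6×10⁻⁶×180×230 + 23.4×10⁻⁶×180×190 + 17×10⁻⁶×180×320 = 2.136 mm.
Since the ends are fixed, an axial force P builds up, equal in every segment, with P · Σ Lᵢ/(AᵢEᵢ) = δ_free.
The series flexibility is Σ Lᵢ/(AᵢEᵢ) = 230/(1150×116×10³) + 190/(1450×68×10³) + 320/(1625×197×10³) = 4.651×10⁻⁶ mm/N.
P = 2.136 / 4.651×10⁻⁶ = 459200 N = 459.2 kN, tensile.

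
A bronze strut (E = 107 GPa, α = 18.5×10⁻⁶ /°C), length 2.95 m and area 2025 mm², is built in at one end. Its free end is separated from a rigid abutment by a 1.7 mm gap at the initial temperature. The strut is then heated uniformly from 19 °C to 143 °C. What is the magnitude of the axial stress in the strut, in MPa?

If the wall were absent the strut would grow by αΔT L = 18.5×10⁻⁶ × 124 × 2950 = 6.767 mm.
The gap closes (δ_free > 1.7 mm) and the wall then resists a further 6.767 − 1.7 = 5.067 mm of expansion.
Compatibility: PL/(AE) = 5.067 mm, so σ = P/A = E × (5.067/2950) = 183.8 MPa.

σ ≈ 184 MPa (compressive)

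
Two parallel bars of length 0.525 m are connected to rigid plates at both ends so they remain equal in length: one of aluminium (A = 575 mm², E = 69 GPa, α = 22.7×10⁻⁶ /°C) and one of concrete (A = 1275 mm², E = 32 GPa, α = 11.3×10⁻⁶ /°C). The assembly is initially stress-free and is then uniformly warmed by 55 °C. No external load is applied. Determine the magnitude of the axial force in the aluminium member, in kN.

P ≈ 12.6 kN (compressive in the aluminium)

Both members must finish at the same length. With the larger α, the aluminium tends to over-expand; the plates restrain it, putting the aluminium in compression and the concrete in tension. With no external load the two internal forces are equal and opposite, magnitude P.
Compatibility of the two members (thermal + elastic change equal): (α₁ − α₂)ΔT = P·[1/(A₁E₁) + 1/(A₂E₂)].
|α₁ − α₂|·ΔT = 11.4×10⁻⁶ × 55 = 0.000627.
1/(A₁E₁) + 1/(A₂E₂) = 1/(575×69×10³) + 1/(1275×32×10³) = 4.971×10⁻⁸ N⁻¹.
P = 0.000627 / 4.971×10⁻⁸ = 12610 N = 12.61 kN.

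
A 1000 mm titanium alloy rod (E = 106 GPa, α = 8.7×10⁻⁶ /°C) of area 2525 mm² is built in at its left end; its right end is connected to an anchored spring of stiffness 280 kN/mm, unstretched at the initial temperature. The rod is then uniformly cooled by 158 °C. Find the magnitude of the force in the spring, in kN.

The unrestrained thermal change is αΔT L = 8.7×10⁻⁶ × 158 × 1000 = 1.375 mm.
Let P be the tensile force in the spring. The rod extends elastically by PL/(AE) and the spring stretches by P/k; together these equal δ_free.
P [ L/(AE) + 1/k ] = δ_free → P [ 1000/(2525×106×10³) + 1/(280×10³) ] = 1.375.
P = 1.375 / 7.308×10⁻⁶ = 188100 N.

P ≈ 188 kN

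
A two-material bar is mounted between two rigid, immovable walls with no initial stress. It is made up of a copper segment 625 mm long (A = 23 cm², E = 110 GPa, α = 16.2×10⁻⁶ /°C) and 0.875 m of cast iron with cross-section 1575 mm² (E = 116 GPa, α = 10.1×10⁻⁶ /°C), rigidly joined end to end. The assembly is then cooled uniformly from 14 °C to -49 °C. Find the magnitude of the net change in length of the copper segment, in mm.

Free thermal contraction of the whole bar: Σ αᵢΔT Lᵢ = 16.2×10⁻⁶×63×625 + 10.1×10⁻⁶×63×875 = 1.195 mm.
The walls prevent any net length change, so an axial force P (same in every segment) develops. Compatibility: P · Σ Lᵢ/(AᵢEᵢ) = δ_free.
The series flexibility is Σ Lᵢ/(AᵢEᵢ) = 625/(2300×110×10³) + 875/(1575×116×10³) = 7.26×10⁻⁶ mm/N.
Hence P = δ_free / Σ(L/AE) = 1.195/7.26×10⁻⁶ = 164.6 kN (tensile).
For the copper segment, free thermal change = 16.2×10⁻⁶×63×625 = 0.6379 mm and elastic change from P = 164600×625/(2300×110×10³) = 0.4065 mm; these oppose, so the net change is 0.231 mm (segment shortens).

|ΔL| ≈ 0.231 mm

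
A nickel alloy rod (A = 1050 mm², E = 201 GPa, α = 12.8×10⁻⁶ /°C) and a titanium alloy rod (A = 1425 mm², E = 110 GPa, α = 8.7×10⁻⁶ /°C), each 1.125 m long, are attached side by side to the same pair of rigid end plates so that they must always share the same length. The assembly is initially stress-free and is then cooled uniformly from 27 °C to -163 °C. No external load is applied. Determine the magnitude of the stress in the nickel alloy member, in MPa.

σ ≈ 66.7 MPa (tensile)

Both members must finish at the same length. With the larger α, the nickel alloy tends to over-contract; the plates restrain it, putting the nickel alloy in tension and the titanium alloy in compression. With no external load the two internal forces are equal and opposite, magnitude P.
Compatibility of the two members (thermal + elastic change equal): (α₁ − α₂)ΔT = P·[1/(A₁E₁) + 1/(A₂E₂)].
|α₁ − α₂|·ΔT = 4.1×10⁻⁶ × 190 = 0.000779.
1/(A₁E₁) + 1/(A₂E₂) = 1/(1050×201×10³) + 1/(1425×110×10³) = 1.112×10⁻⁸ N⁻¹.
P = 0.000779 / 1.112×10⁻⁸ = 70070 N = 70.07 kN.
σ_{nickel alloy} = P/A₁ = 70070/1050 = 66.73 MPa, tensile.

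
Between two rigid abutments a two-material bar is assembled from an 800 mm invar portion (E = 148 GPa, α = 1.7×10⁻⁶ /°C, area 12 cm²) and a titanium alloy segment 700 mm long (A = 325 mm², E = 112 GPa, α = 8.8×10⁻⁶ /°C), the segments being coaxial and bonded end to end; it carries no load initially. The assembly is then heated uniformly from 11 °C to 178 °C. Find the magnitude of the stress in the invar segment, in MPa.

σ ≈ 44.1 MPa (compressive)

If the supports were absent, the total length change would be Σ αᵢΔT Lᵢ = 1.7×10⁻⁶×167×800 + 8.8×10⁻⁶×167×700 = 1.256 mm.
The rigid supports impose zero overall length change; the single axial force P common to all segments must satisfy P Σ Lᵢ/(AᵢEᵢ) = δ_free.
Σ Lᵢ/(AᵢEᵢ) = 800/(1200×148×10³) + 700/(325×112×10³) = 2.374×10⁻⁵ mm/N.
P = 1.256 / 2.374×10⁻⁵ = 52910 N = 52.91 kN, compressive.
σ_{invar} = P / A = 52910 / 1200 = 44.09 MPa.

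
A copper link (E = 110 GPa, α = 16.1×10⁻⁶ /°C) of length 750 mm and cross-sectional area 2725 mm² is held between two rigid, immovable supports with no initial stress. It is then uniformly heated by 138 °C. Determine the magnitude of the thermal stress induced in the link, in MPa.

Because both ends are immovable the net strain is zero, and the suppressed thermal strain is αΔT = 16.1×10⁻⁶ × 138 = 2221.8×10⁻⁶.
Hence σ = E·αΔT = 110×10³ × 2221.8×10⁻⁶ = 244.4 MPa, compressive.

σ ≈ 244 MPa (compressive)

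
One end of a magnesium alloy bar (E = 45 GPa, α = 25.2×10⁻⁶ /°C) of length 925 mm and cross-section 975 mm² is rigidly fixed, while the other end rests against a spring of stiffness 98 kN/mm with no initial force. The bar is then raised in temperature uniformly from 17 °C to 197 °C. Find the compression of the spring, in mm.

Free thermal expansion: δ_free = αΔT L = 25.2×10⁻⁶ × 180 × 925 = 4.196 mm.
Let P be the compressive force at the spring. The bar shortens elastically by PL/(AE) and the spring compresses by P/k; together these equal δ_free.
P [ L/(AE) + 1/k ] = δ_free → P [ 925/(975×45×10³) + 1/(98×10³) ] = 4.196.
P = 4.196 / 3.129×10⁻⁵ = 134100 N.
Spring compression = P/k = 134100/(98×10³) = 1.368 mm.

δ ≈ 1.37 mm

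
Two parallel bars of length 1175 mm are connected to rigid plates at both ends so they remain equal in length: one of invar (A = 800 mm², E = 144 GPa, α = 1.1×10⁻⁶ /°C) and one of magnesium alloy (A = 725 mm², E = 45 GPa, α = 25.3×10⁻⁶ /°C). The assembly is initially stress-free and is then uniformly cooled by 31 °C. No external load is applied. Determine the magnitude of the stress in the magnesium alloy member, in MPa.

σ ≈ 26.3 MPa (tensile)

The magnesium alloy has the larger α, so on cooling it would change length more than the invar if both were free. The rigid plates force a common final length, so the magnesium alloy is put into tension and the invar into compression, with equal and opposite forces P (no external load).
Equating the net (thermal + elastic) strains gives |α₁ − α₂|·ΔT = P·[1/(A₁E₁) + 1/(A₂E₂)].
|α₁ − α₂|·ΔT = 24.2×10⁻⁶ × 31 = 0.0007502.
1/(A₁E₁) + 1/(A₂E₂) = 1/(800×144×10³) + 1/(725×45×10³) = 3.933×10⁻⁸ N⁻¹.
So P = 0.0007502 / 3.933×10⁻⁸ = 19.07 kN.
σ_{magnesium alloy} = P/A₂ = 19070/725 = 26.31 MPa, tensile.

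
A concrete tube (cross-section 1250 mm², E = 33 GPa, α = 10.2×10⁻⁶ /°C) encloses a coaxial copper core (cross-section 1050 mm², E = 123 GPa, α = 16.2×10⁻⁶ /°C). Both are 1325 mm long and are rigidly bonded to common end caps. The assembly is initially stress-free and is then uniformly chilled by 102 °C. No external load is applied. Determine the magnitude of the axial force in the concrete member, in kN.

The copper has the larger α, so on cooling it would change length more than the concrete if both were free. The rigid plates force a common final length, so the copper is put into tension and the concrete into compression, with equal and opposite forces P (no external load).
Compatibility of the two members (thermal + elastic change equal): (α₁ − α₂)ΔT = P·[1/(A₁E₁) + 1/(A₂E₂)].
|α₁ − α₂|·ΔT = 6×10⁻⁶ × 102 = 0.000612.
1/(A₁E₁) + 1/(A₂E₂) = 1/(1250×33×10³) + 1/(1050×123×10³) = 3.199×10⁻⁸ N⁻¹.
So P = 0.000612 / 3.199×10⁻⁸ = 19.13 kN.

P ≈ 19.1 kN (compressive in the concrete)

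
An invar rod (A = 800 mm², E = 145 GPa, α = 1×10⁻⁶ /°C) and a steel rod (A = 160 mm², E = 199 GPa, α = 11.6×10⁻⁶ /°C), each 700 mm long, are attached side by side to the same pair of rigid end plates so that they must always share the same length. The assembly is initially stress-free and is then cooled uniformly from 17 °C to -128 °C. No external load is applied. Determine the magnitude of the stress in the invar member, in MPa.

σ ≈ 48 MPa (compressive)

Equilibrium of a rigid end plate with no external load gives equal and opposite internal forces ±P in the two members. Since α_{steel} > α_{invar}, cooling drives the steel into tension and the invar into compression.
Compatibility of the two members (thermal + elastic change equal): (α₁ − α₂)ΔT = P·[1/(A₁E₁) + 1/(A₂E₂)].
|α₁ − α₂|·ΔT = 10.6×10⁻⁶ × 145 = 0.001537.
1/(A₁E₁) + 1/(A₂E₂) = 1/(800×145×10³) + 1/(160×199×10³) = 4.003×10⁻⁸ N⁻¹.
P = 0.001537 / 4.003×10⁻⁸ = 38400 N = 38.4 kN.
σ_{invar} = P/A₁ = 38400/800 = 48 MPa, compressive.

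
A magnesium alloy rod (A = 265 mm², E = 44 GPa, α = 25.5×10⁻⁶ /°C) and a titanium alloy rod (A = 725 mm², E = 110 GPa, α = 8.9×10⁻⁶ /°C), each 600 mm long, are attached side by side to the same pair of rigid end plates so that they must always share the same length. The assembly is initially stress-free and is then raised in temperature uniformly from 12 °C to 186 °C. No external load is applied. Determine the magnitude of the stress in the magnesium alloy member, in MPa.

Both members must finish at the same length. With the larger α, the magnesium alloy tends to over-expand; the plates restrain it, putting the magnesium alloy in compression and the titanium alloy in tension. With no external load the two internal forces are equal and opposite, magnitude P.
Setting the final lengths equal and cancelling L: (α₁ − α₂)ΔT = P/(A₁E₁) + P/(A₂E₂).
|α₁ − α₂|·ΔT = 16.6×10⁻⁶ × 174 = 0.002888.
1/(A₁E₁) + 1/(A₂E₂) = 1/(265×44×10³) + 1/(725×110×10³) = 9.83×10⁻⁸ N⁻¹.
P = 0.002888 / 9.83×10⁻⁸ = 29380 N = 29.38 kN.
σ_{magnesium alloy} = P/A₁ = 29380/265 = 110.9 MPa, compressive.

σ ≈ 111 MPa (compressive)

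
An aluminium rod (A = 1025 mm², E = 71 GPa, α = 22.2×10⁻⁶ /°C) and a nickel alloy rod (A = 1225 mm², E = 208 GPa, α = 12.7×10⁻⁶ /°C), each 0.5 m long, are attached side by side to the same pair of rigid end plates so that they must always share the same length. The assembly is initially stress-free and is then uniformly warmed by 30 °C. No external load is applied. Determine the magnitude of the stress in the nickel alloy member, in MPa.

Equilibrium of a rigid end plate with no external load gives equal and opposite internal forces ±P in the two members. Since α_{aluminium} > α_{nickel alloy}, heating drives the aluminium into compression and the nickel alloy into tension.
Compatibility of the two members (thermal + elastic change equal): (α₁ − α₂)ΔT = P·[1/(A₁E₁) + 1/(A₂E₂)].
|α₁ − α₂|·ΔT = 9.5×10⁻⁶ × 30 = 0.000285.
1/(A₁E₁) + 1/(A₂E₂) = 1/(1025×71×10³) + 1/(1225×208×10³) = 1.767×10⁻⁸ N⁻¹.
So P = 0.000285 / 1.767×10⁻⁸ = 16.13 kN.
σ_{nickel alloy} = P/A₂ = 16130/1225 = 13.17 MPa, tensile.

σ ≈ 13.2 MPa (tensile)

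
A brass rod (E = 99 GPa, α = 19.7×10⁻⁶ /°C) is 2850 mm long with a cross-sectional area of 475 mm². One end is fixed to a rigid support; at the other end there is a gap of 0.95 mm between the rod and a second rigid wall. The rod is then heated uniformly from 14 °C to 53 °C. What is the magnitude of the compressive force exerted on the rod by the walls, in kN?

P ≈ 20.5 kN

Free thermal elongation = αΔT L = 19.7×10⁻⁶ × 39 × 2850 = 2.19 mm.
The gap closes (δ_free > 0.95 mm) and the wall then resists a further 2.19 − 0.95 = 1.24 mm of expansion.
So σ = E(δ_free − g)/L = 99×10³ × 1.24/2850 = 43.06 MPa.
Force on the wall = σA = 43.06 × 475 mm² = 20.45 kN.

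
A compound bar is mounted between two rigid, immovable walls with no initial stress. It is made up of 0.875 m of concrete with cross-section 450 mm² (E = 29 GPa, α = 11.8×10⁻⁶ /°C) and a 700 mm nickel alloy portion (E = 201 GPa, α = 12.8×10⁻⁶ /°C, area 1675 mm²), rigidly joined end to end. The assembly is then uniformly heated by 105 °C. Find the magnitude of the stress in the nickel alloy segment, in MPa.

σ ≈ 17.5 MPa (compressive)

Free thermal expansion of the whole bar: Σ αᵢΔT Lᵢ = 11.8×10⁻⁶×105×875 + 12.8×10⁻⁶×105×700 = 2.025 mm.
The walls prevent any net length change, so an axial force P (same in every segment) develops. Compatibility: P · Σ Lᵢ/(AᵢEᵢ) = δ_free.
Σ Lᵢ/(AᵢEᵢ) = 875/(450×29×10³) + 700/(1675×201×10³) = 6.913×10⁻⁵ mm/N.
So P = 2.025 / 6.913×10⁻⁵ = 29.29 kN, compressive.
σ_{nickel alloy} = P / A = 29290 / 1675 = 17.49 MPa.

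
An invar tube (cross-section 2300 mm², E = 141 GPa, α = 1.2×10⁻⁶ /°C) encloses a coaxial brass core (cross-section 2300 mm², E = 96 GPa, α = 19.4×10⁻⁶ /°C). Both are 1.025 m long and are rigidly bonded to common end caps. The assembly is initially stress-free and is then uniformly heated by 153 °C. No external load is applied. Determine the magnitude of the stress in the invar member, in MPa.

σ ≈ 159 MPa (tensile)

Both members must finish at the same length. With the larger α, the brass tends to over-expand; the plates restrain it, putting the brass in compression and the invar in tension. With no external load the two internal forces are equal and opposite, magnitude P.
Setting the final lengths equal and cancelling L: (α₁ − α₂)ΔT = P/(A₁E₁) + P/(A₂E₂).
|α₁ − α₂|·ΔT = 18.2×10⁻⁶ × 153 = 0.002785.
1/(A₁E₁) + 1/(A₂E₂) = 1/(2300×141×10³) + 1/(2300×96×10³) = 7.613×10⁻⁹ N⁻¹.
So P = 0.002785 / 7.613×10⁻⁹ = 365.8 kN.
σ_{invar} = P/A₁ = 365800/2300 = 159 MPa, tensile.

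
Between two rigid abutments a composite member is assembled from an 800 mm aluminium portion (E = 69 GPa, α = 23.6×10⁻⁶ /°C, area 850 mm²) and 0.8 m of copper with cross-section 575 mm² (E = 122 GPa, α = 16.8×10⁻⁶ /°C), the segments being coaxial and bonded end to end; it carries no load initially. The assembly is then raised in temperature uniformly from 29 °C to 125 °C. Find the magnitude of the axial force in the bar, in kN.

P ≈ 124 kN (compressive)

Free thermal expansion of the whole bar: Σ αᵢΔT Lᵢ = 23.6×10⁻⁶×96×800 + 16.8×10⁻⁶×96×800 = 3.103 mm.
The walls prevent any net length change, so an axial force P (same in every segment) develops. Compatibility: P · Σ Lᵢ/(AᵢEᵢ) = δ_free.
The series flexibility is Σ Lᵢ/(AᵢEᵢ) = 800/(850×69×10³) + 800/(575×122×10³) = 2.504×10⁻⁵ mm/N.
P = 3.103 / 2.504×10⁻⁵ = 123900 N = 123.9 kN, compressive.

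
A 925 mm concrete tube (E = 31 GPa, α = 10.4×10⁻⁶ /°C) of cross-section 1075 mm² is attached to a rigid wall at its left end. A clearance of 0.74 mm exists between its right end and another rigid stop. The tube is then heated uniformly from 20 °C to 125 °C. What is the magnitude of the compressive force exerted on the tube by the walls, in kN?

Free thermal elongation = αΔT L = 10.4×10⁻⁶ × 105 × 925 = 1.01 mm.
After closing the 0.74 mm clearance, 1.01 − 0.74 = 0.2701 mm of expansion remains to be suppressed by the wall.
That suppressed elongation corresponds to σ = E·Δ/L = 31×10³ × 0.2701/925 = 9.052 MPa.
P = σA = 9.052 × 1075 = 9.731 kN.

P ≈ 9.73 kN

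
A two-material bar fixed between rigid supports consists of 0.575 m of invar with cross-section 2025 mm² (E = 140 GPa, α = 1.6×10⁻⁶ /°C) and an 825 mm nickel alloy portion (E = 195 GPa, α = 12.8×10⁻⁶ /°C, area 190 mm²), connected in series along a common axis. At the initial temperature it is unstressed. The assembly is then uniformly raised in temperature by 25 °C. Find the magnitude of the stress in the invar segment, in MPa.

With the walls removed the bar would change length by δ_free = Σ αᵢΔT Lᵢ = 1.6×10⁻⁶×25×575 + 12.8×10⁻⁶×25×825 = 0.287 mm.
Since the ends are fixed, an axial force P builds up, equal in every segment, with P · Σ Lᵢ/(AᵢEᵢ) = δ_free.
Σ Lᵢ/(AᵢEᵢ) = 575/(2025×140×10³) + 825/(190×195×10³) = 2.43×10⁻⁵ mm/N.
Hence P = δ_free / Σ(L/AE) = 0.287/2.43×10⁻⁵ = 11.81 kN (compressive).
σ_{invar} = P / A = 11810 / 2025 = 5.834 MPa.

σ ≈ 5.83 MPa (compressive)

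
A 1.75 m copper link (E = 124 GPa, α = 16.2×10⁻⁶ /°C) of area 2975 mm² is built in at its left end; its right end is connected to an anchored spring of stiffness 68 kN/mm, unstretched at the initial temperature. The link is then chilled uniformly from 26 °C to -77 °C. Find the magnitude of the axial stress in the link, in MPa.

Free thermal contraction: δ_free = αΔT L = 16.2×10⁻⁶ × 103 × 1750 = 2.92 mm.
With a force P in the spring, the elastic change of the link is PL/(AE) and that of the spring is P/k; compatibility requires their sum to equal δ_free.
P [ L/(AE) + 1/k ] = δ_free → P [ 1750/(2975×124×10³) + 1/(68×10³) ] = 2.92.
P = 2.92 / 1.945×10⁻⁵ = 150100 N.
σ = P/A = 150100/2975 = 50.46 MPa.

σ ≈ 50.5 MPa (tensile)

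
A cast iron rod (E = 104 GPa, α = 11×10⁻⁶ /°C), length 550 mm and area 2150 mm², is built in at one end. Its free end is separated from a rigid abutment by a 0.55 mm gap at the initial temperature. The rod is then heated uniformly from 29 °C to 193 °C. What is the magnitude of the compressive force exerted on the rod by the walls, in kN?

Free thermal elongation = αΔT L = 11×10⁻⁶ × 164 × 550 = 0.9922 mm.
The gap closes (δ_free > 0.55 mm) and the wall then resists a further 0.9922 − 0.55 = 0.4422 mm of expansion.
So σ = E(δ_free − g)/L = 104×10³ × 0.4422/550 = 83.62 MPa.
P = σA = 83.62 × 2150 = 179.8 kN.

P ≈ 180 kN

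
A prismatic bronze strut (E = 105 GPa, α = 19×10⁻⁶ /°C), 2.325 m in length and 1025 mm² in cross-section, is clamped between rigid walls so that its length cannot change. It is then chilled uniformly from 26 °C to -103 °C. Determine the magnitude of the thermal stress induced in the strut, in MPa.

Because both ends are immovable the net strain is zero, and the suppressed thermal strain is αΔT = 19×10⁻⁶ × 129 = 2451×10⁻⁶.
σ = EαΔT = 105×10³ × 19×10⁻⁶ × 129 = 257.4 MPa (tensile; the strut is trying to contract).

σ ≈ 257 MPa (tensile)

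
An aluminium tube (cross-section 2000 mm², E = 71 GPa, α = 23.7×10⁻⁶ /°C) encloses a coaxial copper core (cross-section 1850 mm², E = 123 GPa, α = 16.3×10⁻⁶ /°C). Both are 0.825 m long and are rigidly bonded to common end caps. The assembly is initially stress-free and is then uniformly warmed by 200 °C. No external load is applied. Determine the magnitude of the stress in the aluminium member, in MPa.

The aluminium has the larger α, so on heating it would change length more than the copper if both were free. The rigid plates force a common final length, so the aluminium is put into compression and the copper into tension, with equal and opposite forces P (no external load).
Setting the final lengths equal and cancelling L: (α₁ − α₂)ΔT = P/(A₁E₁) + P/(A₂E₂).
|α₁ − α₂|·ΔT = 7.4×10⁻⁶ × 200 = 0.00148.
1/(A₁E₁) + 1/(A₂E₂) = 1/(2000×71×10³) + 1/(1850×123×10³) = 1.144×10⁻⁸ N⁻¹.
P = 0.00148 / 1.144×10⁻⁸ = 129400 N = 129.4 kN.
σ_{aluminium} = P/A₁ = 129400/2000 = 64.7 MPa, compressive.

σ ≈ 64.7 MPa (compressive)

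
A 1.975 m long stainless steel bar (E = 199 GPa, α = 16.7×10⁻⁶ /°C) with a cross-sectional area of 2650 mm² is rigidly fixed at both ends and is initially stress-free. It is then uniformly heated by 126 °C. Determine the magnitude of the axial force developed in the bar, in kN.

P ≈ 1110 kN (compressive)

Full restraint means ε = 0, so the stress is σ = EαΔT = 199×10³ × 16.7×10⁻⁶ × 126 = 418.7 MPa.
P = AEαΔT = 2650 × 199×10³ × 16.7×10⁻⁶ × 126 = 1110 kN (compressive).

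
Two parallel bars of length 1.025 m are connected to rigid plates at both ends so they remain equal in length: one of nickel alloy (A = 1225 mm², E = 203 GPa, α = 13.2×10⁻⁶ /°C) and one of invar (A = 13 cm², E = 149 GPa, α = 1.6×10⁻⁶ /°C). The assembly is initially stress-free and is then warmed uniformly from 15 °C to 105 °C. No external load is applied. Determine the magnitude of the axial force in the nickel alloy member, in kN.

P ≈ 114 kN (compressive in the nickel alloy)

The nickel alloy has the larger α, so on heating it would change length more than the invar if both were free. The rigid plates force a common final length, so the nickel alloy is put into compression and the invar into tension, with equal and opposite forces P (no external load).
Compatibility of the two members (thermal + elastic change equal): (α₁ − α₂)ΔT = P·[1/(A₁E₁) + 1/(A₂E₂)].
|α₁ − α₂|·ΔT = 11.6×10⁻⁶ × 90 = 0.001044.
1/(A₁E₁) + 1/(A₂E₂) = 1/(1225×203×10³) + 1/(1300×149×10³) = 9.184×10⁻⁹ N⁻¹.
P = 0.001044 / 9.184×10⁻⁹ = 113700 N = 113.7 kN.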